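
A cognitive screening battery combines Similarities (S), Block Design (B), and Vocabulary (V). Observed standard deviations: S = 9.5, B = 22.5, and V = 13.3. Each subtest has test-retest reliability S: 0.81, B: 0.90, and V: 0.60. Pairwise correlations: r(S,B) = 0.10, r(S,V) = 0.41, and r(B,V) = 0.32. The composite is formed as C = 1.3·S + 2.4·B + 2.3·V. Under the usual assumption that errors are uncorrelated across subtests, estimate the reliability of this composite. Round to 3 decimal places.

Var(C) = 1.3²·9.5² + 2.4²·22.5² + 2.3²·13.3² + 2·[3.12·9.5·22.5·0.10 + 2.99·9.5·13.3·0.41 + 5.52·22.5·13.3·0.32] = 4004.27 + 1500.36 = 5504.63.
Because errors are independent across components, Cov(Tᵢ,Tⱼ) = Cov(Xᵢ,Xⱼ); the off-diagonal part of the true-score variance is the same as above.
True-score variance = [1.3²·9.5²·0.81 + 2.4²·22.5²·0.90 + 2.3²·13.3²·0.60] + 1500.36 = 3309.39 + 1500.36 = 4809.75.
Reliability = 4809.75 / 5504.63 = 0.874.

0.874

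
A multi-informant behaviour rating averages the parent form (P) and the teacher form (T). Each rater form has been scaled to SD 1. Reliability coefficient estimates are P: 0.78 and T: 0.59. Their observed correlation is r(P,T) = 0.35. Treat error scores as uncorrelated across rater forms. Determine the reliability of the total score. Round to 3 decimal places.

0.767

Var(P+T) = 2 + 2·[0.35] = 2 + 0.7 = 2.7.
Because errors are independent across components, Cov(Tᵢ,Tⱼ) = Cov(Xᵢ,Xⱼ); the off-diagonal part of the true-score variance is the same as above.
True-score variance = [0.78 + 0.59] + 0.7 = 1.37 + 0.7 = 2.07.
Reliability = 2.07 / 2.7 = 0.767.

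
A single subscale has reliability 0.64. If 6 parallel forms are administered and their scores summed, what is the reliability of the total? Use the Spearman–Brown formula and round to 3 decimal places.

0.914

ρ_k = kρ / (1 + (k−1)ρ) = 6·0.64 / (1 + 5·0.64) = 3.840 / 4.200 = 0.914.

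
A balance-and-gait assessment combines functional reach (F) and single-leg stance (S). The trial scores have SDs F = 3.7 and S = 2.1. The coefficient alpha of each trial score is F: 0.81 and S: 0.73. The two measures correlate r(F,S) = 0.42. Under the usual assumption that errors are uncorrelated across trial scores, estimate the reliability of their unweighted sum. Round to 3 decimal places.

Var(F+S) = 3.7² + 2.1² + 2·[3.7·2.1·0.42] = 18.1 + 6.5268 = 24.6268.
With uncorrelated errors the cross-covariances are all true-score covariance, so they carry over unchanged; only the diagonal terms shrink to ρᵢσᵢ².
True-score variance = [3.7²·0.81 + 2.1²·0.73] + 6.5268 = 14.3082 + 6.5268 = 20.835.
Reliability = 20.835 / 24.6268 = 0.846.

0.846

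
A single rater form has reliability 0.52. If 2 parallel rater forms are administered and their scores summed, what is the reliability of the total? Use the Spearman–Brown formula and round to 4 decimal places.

0.6842

ρ_k = kρ / (1 + (k−1)ρ) = 2·0.52 / (1 + 1·0.52) = 1.040 / 1.520 = 0.6842.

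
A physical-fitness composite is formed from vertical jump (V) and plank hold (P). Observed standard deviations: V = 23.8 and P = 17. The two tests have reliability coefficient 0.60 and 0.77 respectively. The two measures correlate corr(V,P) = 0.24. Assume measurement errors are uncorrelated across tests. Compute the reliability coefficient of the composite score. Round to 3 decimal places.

Var(V+P) = 23.8² + 17² + 2·[23.8·17·0.24] = 855.44 + 194.208 = 1049.65.
Under uncorrelated errors the observed covariances equal the true-score covariances, so only the own-variance terms attenuate.
True-score variance = [23.8²·0.60 + 17²·0.77] + 194.208 = 562.394 + 194.208 = 756.602.
Reliability = 756.602 / 1049.65 = 0.721.

0.721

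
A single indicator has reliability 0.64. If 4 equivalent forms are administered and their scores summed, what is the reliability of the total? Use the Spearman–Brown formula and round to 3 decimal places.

ρ_k = kρ / (1 + (k−1)ρ) = 4·0.64 / (1 + 3·0.64) = 2.560 / 2.920 = 0.877.

0.877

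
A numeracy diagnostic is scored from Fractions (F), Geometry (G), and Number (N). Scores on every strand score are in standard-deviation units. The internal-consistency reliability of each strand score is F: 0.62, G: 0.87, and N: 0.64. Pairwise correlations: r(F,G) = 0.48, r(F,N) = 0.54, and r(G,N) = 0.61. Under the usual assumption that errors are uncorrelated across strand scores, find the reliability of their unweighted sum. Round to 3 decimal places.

0.861

Var(F+G+N) = 3 + 2·[0.48 + 0.54 + 0.61] = 3 + 3.26 = 6.26.
Because errors are independent across components, Cov(Tᵢ,Tⱼ) = Cov(Xᵢ,Xⱼ); the off-diagonal part of the true-score variance is the same as above.
True-score variance = [0.62 + 0.87 + 0.64] + 3.26 = 2.13 + 3.26 = 5.39.
Reliability = 5.39 / 6.26 = 0.861.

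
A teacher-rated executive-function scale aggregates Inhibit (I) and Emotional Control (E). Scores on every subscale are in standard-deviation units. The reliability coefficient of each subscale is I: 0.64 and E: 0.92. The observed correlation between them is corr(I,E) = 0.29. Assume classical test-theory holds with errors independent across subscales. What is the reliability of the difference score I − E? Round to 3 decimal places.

0.690

Var(I−E) = 1 + 1 − 2·0.29 = 2 − 0.58 = 1.42.
Because errors are independent across components, Cov(Tᵢ,Tⱼ) = Cov(Xᵢ,Xⱼ); the off-diagonal part of the true-score variance is the same as above.
True-score variance = [0.64 + 0.92] − 0.58 = 1.56 − 0.58 = 0.98.
Reliability = 0.98 / 1.42 = 0.690.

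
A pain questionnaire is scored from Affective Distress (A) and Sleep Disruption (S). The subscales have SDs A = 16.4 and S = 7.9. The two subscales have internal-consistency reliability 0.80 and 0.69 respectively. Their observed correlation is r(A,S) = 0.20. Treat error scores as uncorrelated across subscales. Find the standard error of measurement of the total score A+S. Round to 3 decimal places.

8.552

Var(total) = 331.37 + 51.824 = 383.194.
True-score variance = 258.231 + 51.824 = 310.055, so reliability = 0.8091.
Error variance = 383.194 − 310.055 = 73.1391; SEM = √73.1391 = 8.552.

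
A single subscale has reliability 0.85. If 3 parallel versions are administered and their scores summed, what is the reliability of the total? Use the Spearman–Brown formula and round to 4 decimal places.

0.9444

ρ_k = kρ / (1 + (k−1)ρ) = 3·0.85 / (1 + 2·0.85) = 2.550 / 2.700 = 0.9444.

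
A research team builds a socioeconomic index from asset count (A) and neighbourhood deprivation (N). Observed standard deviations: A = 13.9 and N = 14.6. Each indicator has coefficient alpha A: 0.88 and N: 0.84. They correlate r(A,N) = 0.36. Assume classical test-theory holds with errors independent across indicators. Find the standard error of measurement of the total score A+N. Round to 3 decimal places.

Var(total) = 406.37 + 146.117 = 552.487.
True-score variance = 349.079 + 146.117 = 495.196, so reliability = 0.8963.
Error variance = 552.487 − 495.196 = 57.2908; SEM = √57.2908 = 7.569.

7.569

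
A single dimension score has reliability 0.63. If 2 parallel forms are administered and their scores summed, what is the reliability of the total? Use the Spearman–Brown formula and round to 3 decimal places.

ρ_k = kρ / (1 + (k−1)ρ) = 2·0.63 / (1 + 1·0.63) = 1.260 / 1.630 = 0.773.

0.773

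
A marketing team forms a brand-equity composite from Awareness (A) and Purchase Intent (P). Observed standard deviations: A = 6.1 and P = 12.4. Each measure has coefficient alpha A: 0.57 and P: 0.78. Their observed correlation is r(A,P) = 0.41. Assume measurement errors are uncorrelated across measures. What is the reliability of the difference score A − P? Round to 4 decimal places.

Var(A−P) = 6.1² + 12.4² − 2·6.1·12.4·0.41 = 190.97 − 62.0248 = 128.945.
Under uncorrelated errors the observed covariances equal the true-score covariances, so only the own-variance terms attenuate.
True-score variance = [6.1²·0.57 + 12.4²·0.78] − 62.0248 = 141.143 − 62.0248 = 79.1177.
Reliability = 79.1177 / 128.945 = 0.6136.

0.6136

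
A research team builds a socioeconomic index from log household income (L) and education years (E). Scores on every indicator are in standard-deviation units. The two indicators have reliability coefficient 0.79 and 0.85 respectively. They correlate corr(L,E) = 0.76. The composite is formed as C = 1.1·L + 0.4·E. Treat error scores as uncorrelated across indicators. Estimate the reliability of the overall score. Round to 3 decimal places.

Var(C) = 1.1² + 0.4² + 2·[0.44·0.76] = 1.37 + 0.6688 = 2.0388.
With uncorrelated errors the cross-covariances are all true-score covariance, so they carry over unchanged; only the diagonal terms shrink to ρᵢσᵢ².
True-score variance = [1.1²·0.79 + 0.4²·0.85] + 0.6688 = 1.0919 + 0.6688 = 1.7607.
Reliability = 1.7607 / 2.0388 = 0.864.

0.864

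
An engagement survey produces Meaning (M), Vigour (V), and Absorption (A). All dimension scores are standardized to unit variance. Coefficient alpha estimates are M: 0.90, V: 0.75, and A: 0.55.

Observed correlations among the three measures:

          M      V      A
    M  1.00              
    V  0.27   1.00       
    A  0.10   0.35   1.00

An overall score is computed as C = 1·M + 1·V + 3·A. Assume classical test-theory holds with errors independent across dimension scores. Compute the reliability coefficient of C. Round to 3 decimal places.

Var(C) = 1 + 1 + 3² + 2·[0.27 + 3·0.10 + 3·0.35] = 11 + 3.24 = 14.24.
Because errors are independent across components, Cov(Tᵢ,Tⱼ) = Cov(Xᵢ,Xⱼ); the off-diagonal part of the true-score variance is the same as above.
True-score variance = [0.90 + 0.75 + 3²·0.55] + 3.24 = 6.6 + 3.24 = 9.84.
Reliability = 9.84 / 14.24 = 0.691.

0.691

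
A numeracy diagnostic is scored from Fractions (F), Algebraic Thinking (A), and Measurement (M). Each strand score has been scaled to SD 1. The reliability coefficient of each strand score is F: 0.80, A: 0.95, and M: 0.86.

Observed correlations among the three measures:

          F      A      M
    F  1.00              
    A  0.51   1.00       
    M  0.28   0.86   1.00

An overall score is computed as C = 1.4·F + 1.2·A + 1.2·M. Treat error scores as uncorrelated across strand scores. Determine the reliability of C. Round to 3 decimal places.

Var(C) = 1.4² + 1.2² + 1.2² + 2·[1.68·0.51 + 1.68·0.28 + 1.44·0.86] = 4.84 + 5.1312 = 9.9712.
Under uncorrelated errors the observed covariances equal the true-score covariances, so only the own-variance terms attenuate.
True-score variance = [1.4²·0.80 + 1.2²·0.95 + 1.2²·0.86] + 5.1312 = 4.1744 + 5.1312 = 9.3056.
Reliability = 9.3056 / 9.9712 = 0.933.

0.933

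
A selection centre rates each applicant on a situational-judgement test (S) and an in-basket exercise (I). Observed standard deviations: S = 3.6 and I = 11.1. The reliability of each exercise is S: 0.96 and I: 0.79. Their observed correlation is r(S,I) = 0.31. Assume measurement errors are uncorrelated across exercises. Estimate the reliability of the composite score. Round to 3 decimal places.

Var(S+I) = 3.6² + 11.1² + 2·[3.6·11.1·0.31] = 136.17 + 24.7752 = 160.945.
Under uncorrelated errors the observed covariances equal the true-score covariances, so only the own-variance terms attenuate.
True-score variance = [3.6²·0.96 + 11.1²·0.79] + 24.7752 = 109.778 + 24.7752 = 134.553.
Reliability = 134.553 / 160.945 = 0.836.

0.836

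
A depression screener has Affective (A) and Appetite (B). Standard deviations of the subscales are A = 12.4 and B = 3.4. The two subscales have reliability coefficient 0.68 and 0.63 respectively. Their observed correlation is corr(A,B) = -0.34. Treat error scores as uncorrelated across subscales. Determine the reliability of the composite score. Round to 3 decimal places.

0.609

Var(A+B) = 12.4² + 3.4² + 2·[12.4·3.4·(-0.34)] = 165.32 − 28.6688 = 136.651.
With uncorrelated errors the cross-covariances are all true-score covariance, so they carry over unchanged; only the diagonal terms shrink to ρᵢσᵢ².
True-score variance = [12.4²·0.68 + 3.4²·0.63] − 28.6688 = 111.84 − 28.6688 = 83.1708.
Reliability = 83.1708 / 136.651 = 0.609.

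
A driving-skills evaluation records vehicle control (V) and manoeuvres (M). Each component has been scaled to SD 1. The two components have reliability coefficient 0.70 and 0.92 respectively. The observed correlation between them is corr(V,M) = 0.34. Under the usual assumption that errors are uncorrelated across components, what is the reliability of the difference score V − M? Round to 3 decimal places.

0.712

Var(V−M) = 1 + 1 − 2·0.34 = 2 − 0.68 = 1.32.
With uncorrelated errors the cross-covariances are all true-score covariance, so they carry over unchanged; only the diagonal terms shrink to ρᵢσᵢ².
True-score variance = [0.70 + 0.92] − 0.68 = 1.62 − 0.68 = 0.94.
Reliability = 0.94 / 1.32 = 0.712.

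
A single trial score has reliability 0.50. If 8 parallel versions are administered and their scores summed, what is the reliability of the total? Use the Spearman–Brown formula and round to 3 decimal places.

ρ_k = kρ / (1 + (k−1)ρ) = 8·0.50 / (1 + 7·0.50) = 4.000 / 4.500 = 0.889.

0.889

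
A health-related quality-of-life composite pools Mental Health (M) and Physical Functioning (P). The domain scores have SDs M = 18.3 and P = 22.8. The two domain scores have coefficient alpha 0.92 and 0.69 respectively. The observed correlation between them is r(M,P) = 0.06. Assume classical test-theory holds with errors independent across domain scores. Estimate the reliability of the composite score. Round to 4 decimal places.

Var(M+P) = 18.3² + 22.8² + 2·[18.3·22.8·0.06] = 854.73 + 50.0688 = 904.799.
Because errors are independent across components, Cov(Tᵢ,Tⱼ) = Cov(Xᵢ,Xⱼ); the off-diagonal part of the true-score variance is the same as above.
True-score variance = [18.3²·0.92 + 22.8²·0.69] + 50.0688 = 666.788 + 50.0688 = 716.857.
Reliability = 716.857 / 904.799 = 0.7923.

0.7923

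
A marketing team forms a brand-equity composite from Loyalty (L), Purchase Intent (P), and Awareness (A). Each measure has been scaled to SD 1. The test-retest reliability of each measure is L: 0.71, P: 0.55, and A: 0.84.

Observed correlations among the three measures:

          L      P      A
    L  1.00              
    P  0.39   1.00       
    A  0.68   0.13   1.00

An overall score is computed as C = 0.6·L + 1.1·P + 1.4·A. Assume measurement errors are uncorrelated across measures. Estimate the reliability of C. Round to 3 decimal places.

Var(C) = 0.6² + 1.1² + 1.4² + 2·[0.66·0.39 + 0.84·0.68 + 1.54·0.13] = 3.53 + 2.0576 = 5.5876.
Under uncorrelated errors the observed covariances equal the true-score covariances, so only the own-variance terms attenuate.
True-score variance = [0.6²·0.71 + 1.1²·0.55 + 1.4²·0.84] + 2.0576 = 2.5675 + 2.0576 = 4.6251.
Reliability = 4.6251 / 5.5876 = 0.828.

0.828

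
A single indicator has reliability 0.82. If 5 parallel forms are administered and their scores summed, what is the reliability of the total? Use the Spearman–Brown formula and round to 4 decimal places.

0.9579

ρ_k = kρ / (1 + (k−1)ρ) = 5·0.82 / (1 + 4·0.82) = 4.100 / 4.280 = 0.9579.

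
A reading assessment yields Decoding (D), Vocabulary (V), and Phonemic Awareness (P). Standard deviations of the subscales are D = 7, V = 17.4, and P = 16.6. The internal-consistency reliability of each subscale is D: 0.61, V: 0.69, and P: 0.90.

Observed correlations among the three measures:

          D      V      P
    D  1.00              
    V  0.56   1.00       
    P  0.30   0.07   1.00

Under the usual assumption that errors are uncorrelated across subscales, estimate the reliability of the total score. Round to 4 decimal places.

0.8392

Var(D+V+P) = 7² + 17.4² + 16.6² + 2·[7·17.4·0.56 + 7·16.6·0.30 + 17.4·16.6·0.07] = 627.32 + 246.574 = 873.894.
Under uncorrelated errors the observed covariances equal the true-score covariances, so only the own-variance terms attenuate.
True-score variance = [7²·0.61 + 17.4²·0.69 + 16.6²·0.90] + 246.574 = 486.798 + 246.574 = 733.372.
Reliability = 733.372 / 873.894 = 0.8392.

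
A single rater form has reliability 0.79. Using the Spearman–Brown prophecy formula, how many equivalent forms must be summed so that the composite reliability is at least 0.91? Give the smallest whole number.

k ≥ ρ*(1−ρ₁)/(ρ₁(1−ρ*)) = 0.91·0.21 / (0.79·0.09) = 2.688.
Smallest integer k = 3.

3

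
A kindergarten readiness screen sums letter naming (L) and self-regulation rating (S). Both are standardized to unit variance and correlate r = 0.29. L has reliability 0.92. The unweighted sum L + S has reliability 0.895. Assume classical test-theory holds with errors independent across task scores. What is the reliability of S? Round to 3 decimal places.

Var(L+S) = 2 + 2·0.29 = 2.580.
True-score variance = ρ_L + ρ_S + 2·0.29, so 0.895 = (0.92 + ρ_S + 0.58) / 2.580.
ρ_S = 0.895·2.580 − 0.92 − 0.58 = 0.809.

0.809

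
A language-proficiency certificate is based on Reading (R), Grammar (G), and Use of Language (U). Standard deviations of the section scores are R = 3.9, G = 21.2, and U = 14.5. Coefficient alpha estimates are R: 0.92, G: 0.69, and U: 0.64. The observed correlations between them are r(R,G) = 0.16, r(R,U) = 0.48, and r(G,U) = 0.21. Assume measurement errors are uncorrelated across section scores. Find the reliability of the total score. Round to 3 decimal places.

Var(R+G+U) = 3.9² + 21.2² + 14.5² + 2·[3.9·21.2·0.16 + 3.9·14.5·0.48 + 21.2·14.5·0.21] = 674.9 + 209.854 = 884.754.
Under uncorrelated errors the observed covariances equal the true-score covariances, so only the own-variance terms attenuate.
True-score variance = [3.9²·0.92 + 21.2²·0.69 + 14.5²·0.64] + 209.854 = 458.667 + 209.854 = 668.52.
Reliability = 668.52 / 884.754 = 0.756.

0.756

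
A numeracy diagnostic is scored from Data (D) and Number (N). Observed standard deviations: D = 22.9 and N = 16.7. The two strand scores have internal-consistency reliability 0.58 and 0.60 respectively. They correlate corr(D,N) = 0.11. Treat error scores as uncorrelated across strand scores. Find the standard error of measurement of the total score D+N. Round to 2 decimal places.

18.22

Var(total) = 803.3 + 84.1346 = 887.435.
True-score variance = 471.492 + 84.1346 = 555.626, so reliability = 0.6261.
Error variance = 887.435 − 555.626 = 331.808; SEM = √331.808 = 18.22.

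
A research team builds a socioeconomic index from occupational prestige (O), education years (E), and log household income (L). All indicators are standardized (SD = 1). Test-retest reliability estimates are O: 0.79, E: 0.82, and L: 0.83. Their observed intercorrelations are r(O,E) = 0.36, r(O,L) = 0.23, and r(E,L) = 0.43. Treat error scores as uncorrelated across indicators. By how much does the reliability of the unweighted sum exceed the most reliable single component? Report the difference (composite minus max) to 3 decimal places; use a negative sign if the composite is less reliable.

0.059

Var(sum) = 3 + 2.04 = 5.04; true-score variance = 2.44 + 2.04 = 4.48; composite reliability = 0.8889.
Max component reliability = 0.8300.
Difference = 0.8889 − 0.8300 = 0.059.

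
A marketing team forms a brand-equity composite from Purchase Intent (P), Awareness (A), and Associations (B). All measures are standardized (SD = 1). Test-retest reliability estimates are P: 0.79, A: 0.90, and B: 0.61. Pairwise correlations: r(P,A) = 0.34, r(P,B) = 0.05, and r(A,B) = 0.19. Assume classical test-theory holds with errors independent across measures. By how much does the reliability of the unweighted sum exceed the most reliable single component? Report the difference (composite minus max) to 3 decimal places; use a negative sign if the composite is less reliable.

-0.068

Var(sum) = 3 + 1.16 = 4.16; true-score variance = 2.3 + 1.16 = 3.46; composite reliability = 0.8317.
Max component reliability = 0.9000.
Difference = 0.8317 − 0.9000 = -0.068.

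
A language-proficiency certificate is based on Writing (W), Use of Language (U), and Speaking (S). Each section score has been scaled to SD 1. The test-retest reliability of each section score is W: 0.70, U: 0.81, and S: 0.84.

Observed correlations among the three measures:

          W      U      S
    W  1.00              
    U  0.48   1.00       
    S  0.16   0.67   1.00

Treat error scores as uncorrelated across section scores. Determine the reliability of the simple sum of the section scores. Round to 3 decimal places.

Var(W+U+S) = 3 + 2·[0.48 + 0.16 + 0.67] = 3 + 2.62 = 5.62.
Because errors are independent across components, Cov(Tᵢ,Tⱼ) = Cov(Xᵢ,Xⱼ); the off-diagonal part of the true-score variance is the same as above.
True-score variance = [0.70 + 0.81 + 0.84] + 2.62 = 2.35 + 2.62 = 4.97.
Reliability = 4.97 / 5.62 = 0.884.

0.884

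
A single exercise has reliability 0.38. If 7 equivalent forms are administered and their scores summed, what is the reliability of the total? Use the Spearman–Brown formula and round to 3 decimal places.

ρ_k = kρ / (1 + (k−1)ρ) = 7·0.38 / (1 + 6·0.38) = 2.660 / 3.280 = 0.811.

0.811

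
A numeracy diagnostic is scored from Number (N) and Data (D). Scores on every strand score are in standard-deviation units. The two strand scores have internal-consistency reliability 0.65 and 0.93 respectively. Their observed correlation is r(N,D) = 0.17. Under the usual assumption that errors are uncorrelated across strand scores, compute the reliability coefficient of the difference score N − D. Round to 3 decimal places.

0.747

Var(N−D) = 1 + 1 − 2·0.17 = 2 − 0.34 = 1.66.
With uncorrelated errors the cross-covariances are all true-score covariance, so they carry over unchanged; only the diagonal terms shrink to ρᵢσᵢ².
True-score variance = [0.65 + 0.93] − 0.34 = 1.58 − 0.34 = 1.24.
Reliability = 1.24 / 1.66 = 0.747.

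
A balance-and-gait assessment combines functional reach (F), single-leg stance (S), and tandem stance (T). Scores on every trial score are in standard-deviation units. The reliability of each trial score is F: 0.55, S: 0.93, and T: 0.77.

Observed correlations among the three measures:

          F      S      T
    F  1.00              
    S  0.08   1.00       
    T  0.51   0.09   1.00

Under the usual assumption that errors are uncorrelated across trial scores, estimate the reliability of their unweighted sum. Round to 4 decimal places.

Var(F+S+T) = 3 + 2·[0.08 + 0.51 + 0.09] = 3 + 1.36 = 4.36.
Under uncorrelated errors the observed covariances equal the true-score covariances, so only the own-variance terms attenuate.
True-score variance = [0.55 + 0.93 + 0.77] + 1.36 = 2.25 + 1.36 = 3.61.
Reliability = 3.61 / 4.36 = 0.8280.

0.8280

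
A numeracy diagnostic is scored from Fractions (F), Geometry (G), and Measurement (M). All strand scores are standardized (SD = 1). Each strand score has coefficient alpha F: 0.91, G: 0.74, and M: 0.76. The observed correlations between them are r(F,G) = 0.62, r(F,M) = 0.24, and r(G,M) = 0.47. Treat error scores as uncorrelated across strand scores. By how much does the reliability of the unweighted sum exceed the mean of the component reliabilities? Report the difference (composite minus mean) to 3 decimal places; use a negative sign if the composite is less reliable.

0.092

Var(sum) = 3 + 2.66 = 5.66; true-score variance = 2.41 + 2.66 = 5.07; composite reliability = 0.8958.
Mean component reliability = 0.8033.
Difference = 0.8958 − 0.8033 = 0.092.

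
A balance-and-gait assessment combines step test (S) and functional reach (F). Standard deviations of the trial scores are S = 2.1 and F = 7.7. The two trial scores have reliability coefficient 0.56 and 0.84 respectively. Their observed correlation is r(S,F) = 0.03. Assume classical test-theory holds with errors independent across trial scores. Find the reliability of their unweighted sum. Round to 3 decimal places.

0.823

Var(S+F) = 2.1² + 7.7² + 2·[2.1·7.7·0.03] = 63.7 + 0.9702 = 64.6702.
With uncorrelated errors the cross-covariances are all true-score covariance, so they carry over unchanged; only the diagonal terms shrink to ρᵢσᵢ².
True-score variance = [2.1²·0.56 + 7.7²·0.84] + 0.9702 = 52.2732 + 0.9702 = 53.2434.
Reliability = 53.2434 / 64.6702 = 0.823.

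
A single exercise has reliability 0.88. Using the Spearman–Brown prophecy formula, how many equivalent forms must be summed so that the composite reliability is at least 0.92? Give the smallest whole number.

2

k ≥ ρ*(1−ρ₁)/(ρ₁(1−ρ*)) = 0.92·0.12 / (0.88·0.08) = 1.568.
Smallest integer k = 2.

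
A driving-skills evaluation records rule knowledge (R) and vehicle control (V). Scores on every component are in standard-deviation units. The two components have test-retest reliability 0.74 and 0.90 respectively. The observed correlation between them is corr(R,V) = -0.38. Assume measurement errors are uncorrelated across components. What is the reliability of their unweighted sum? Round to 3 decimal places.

Var(R+V) = 2 + 2·[(-0.38)] = 2 − 0.76 = 1.24.
Because errors are independent across components, Cov(Tᵢ,Tⱼ) = Cov(Xᵢ,Xⱼ); the off-diagonal part of the true-score variance is the same as above.
True-score variance = [0.74 + 0.90] − 0.76 = 1.64 − 0.76 = 0.88.
Reliability = 0.88 / 1.24 = 0.710.

0.710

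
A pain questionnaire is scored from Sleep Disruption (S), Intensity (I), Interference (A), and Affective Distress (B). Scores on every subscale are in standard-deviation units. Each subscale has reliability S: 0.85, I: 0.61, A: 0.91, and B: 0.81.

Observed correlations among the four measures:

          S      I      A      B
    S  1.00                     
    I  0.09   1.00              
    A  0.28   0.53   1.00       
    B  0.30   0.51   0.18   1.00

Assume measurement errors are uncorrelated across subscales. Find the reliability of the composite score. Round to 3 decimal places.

Var(S+I+A+B) = 4 + 2·[0.09 + 0.28 + 0.30 + 0.53 + 0.51 + 0.18] = 4 + 3.78 = 7.78.
Because errors are independent across components, Cov(Tᵢ,Tⱼ) = Cov(Xᵢ,Xⱼ); the off-diagonal part of the true-score variance is the same as above.
True-score variance = [0.85 + 0.61 + 0.91 + 0.81] + 3.78 = 3.18 + 3.78 = 6.96.
Reliability = 6.96 / 7.78 = 0.895.

0.895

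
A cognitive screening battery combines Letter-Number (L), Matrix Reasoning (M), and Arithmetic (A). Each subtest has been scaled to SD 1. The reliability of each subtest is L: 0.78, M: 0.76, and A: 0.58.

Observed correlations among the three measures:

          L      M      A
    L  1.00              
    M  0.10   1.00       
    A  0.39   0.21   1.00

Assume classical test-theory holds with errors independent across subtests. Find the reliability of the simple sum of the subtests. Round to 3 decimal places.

0.800

Var(L+M+A) = 3 + 2·[0.10 + 0.39 + 0.21] = 3 + 1.4 = 4.4.
With uncorrelated errors the cross-covariances are all true-score covariance, so they carry over unchanged; only the diagonal terms shrink to ρᵢσᵢ².
True-score variance = [0.78 + 0.76 + 0.58] + 1.4 = 2.12 + 1.4 = 3.52.
Reliability = 3.52 / 4.4 = 0.800.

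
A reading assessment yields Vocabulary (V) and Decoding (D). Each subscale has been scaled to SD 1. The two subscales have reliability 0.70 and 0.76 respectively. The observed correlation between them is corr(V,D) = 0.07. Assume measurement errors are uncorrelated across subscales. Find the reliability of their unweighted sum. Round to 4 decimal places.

0.7477

Var(V+D) = 2 + 2·[0.07] = 2 + 0.14 = 2.14.
Under uncorrelated errors the observed covariances equal the true-score covariances, so only the own-variance terms attenuate.
True-score variance = [0.70 + 0.76] + 0.14 = 1.46 + 0.14 = 1.6.
Reliability = 1.6 / 2.14 = 0.7477.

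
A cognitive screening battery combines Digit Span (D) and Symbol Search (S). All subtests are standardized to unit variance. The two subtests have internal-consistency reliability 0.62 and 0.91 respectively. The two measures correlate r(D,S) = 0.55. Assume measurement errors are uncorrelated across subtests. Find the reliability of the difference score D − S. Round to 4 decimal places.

0.4778

Var(D−S) = 1 + 1 − 2·0.55 = 2 − 1.1 = 0.9.
Because errors are independent across components, Cov(Tᵢ,Tⱼ) = Cov(Xᵢ,Xⱼ); the off-diagonal part of the true-score variance is the same as above.
True-score variance = [0.62 + 0.91] − 1.1 = 1.53 − 1.1 = 0.43.
Reliability = 0.43 / 0.9 = 0.4778.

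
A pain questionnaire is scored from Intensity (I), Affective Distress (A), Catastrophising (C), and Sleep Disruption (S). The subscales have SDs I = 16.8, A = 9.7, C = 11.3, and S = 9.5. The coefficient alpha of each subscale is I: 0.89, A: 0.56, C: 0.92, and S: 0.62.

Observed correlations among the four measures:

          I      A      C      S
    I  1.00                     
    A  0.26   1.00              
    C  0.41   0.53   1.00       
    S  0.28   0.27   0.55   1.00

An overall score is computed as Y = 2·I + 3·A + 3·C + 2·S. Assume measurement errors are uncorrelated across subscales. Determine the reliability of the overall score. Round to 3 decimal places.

Var(Y) = 2²·16.8² + 3²·9.7² + 3²·11.3² + 2²·9.5² + 2·[6·16.8·9.7·0.26 + 6·16.8·11.3·0.41 + 4·16.8·9.5·0.28 + 9·9.7·11.3·0.53 + 6·9.7·9.5·0.27 + 6·11.3·9.5·0.55] = 3485.98 + 3852.71 = 7338.69.
With uncorrelated errors the cross-covariances are all true-score covariance, so they carry over unchanged; only the diagonal terms shrink to ρᵢσᵢ².
True-score variance = [2²·16.8²·0.89 + 3²·9.7²·0.56 + 3²·11.3²·0.92 + 2²·9.5²·0.62] + 3852.71 = 2760.08 + 3852.71 = 6612.79.
Reliability = 6612.79 / 7338.69 = 0.901.

0.901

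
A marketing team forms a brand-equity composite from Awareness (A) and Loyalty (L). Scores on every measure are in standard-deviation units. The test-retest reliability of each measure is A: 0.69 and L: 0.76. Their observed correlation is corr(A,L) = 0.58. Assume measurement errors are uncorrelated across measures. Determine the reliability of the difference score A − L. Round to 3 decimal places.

0.345

Var(A−L) = 1 + 1 − 2·0.58 = 2 − 1.16 = 0.84.
Under uncorrelated errors the observed covariances equal the true-score covariances, so only the own-variance terms attenuate.
True-score variance = [0.69 + 0.76] − 1.16 = 1.45 − 1.16 = 0.29.
Reliability = 0.29 / 0.84 = 0.345.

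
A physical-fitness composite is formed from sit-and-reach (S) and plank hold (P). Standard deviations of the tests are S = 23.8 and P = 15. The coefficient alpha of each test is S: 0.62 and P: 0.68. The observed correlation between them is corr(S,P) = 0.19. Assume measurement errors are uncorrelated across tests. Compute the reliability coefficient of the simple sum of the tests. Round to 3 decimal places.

Var(S+P) = 23.8² + 15² + 2·[23.8·15·0.19] = 791.44 + 135.66 = 927.1.
Because errors are independent across components, Cov(Tᵢ,Tⱼ) = Cov(Xᵢ,Xⱼ); the off-diagonal part of the true-score variance is the same as above.
True-score variance = [23.8²·0.62 + 15²·0.68] + 135.66 = 504.193 + 135.66 = 639.853.
Reliability = 639.853 / 927.1 = 0.690.

0.690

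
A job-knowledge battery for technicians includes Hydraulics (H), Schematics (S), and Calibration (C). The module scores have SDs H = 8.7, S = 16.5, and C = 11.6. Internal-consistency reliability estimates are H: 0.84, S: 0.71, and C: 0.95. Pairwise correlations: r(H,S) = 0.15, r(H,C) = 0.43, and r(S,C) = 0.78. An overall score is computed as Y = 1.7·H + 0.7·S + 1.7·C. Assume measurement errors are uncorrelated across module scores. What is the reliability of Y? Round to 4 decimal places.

0.9334

Var(Y) = 1.7²·8.7² + 0.7²·16.5² + 1.7²·11.6² + 2·[1.19·8.7·16.5·0.15 + 2.89·8.7·11.6·0.43 + 1.19·16.5·11.6·0.78] = 741.025 + 657.389 = 1398.41.
Because errors are independent across components, Cov(Tᵢ,Tⱼ) = Cov(Xᵢ,Xⱼ); the off-diagonal part of the true-score variance is the same as above.
True-score variance = [1.7²·8.7²·0.84 + 0.7²·16.5²·0.71 + 1.7²·11.6²·0.95] + 657.389 = 647.895 + 657.389 = 1305.28.
Reliability = 1305.28 / 1398.41 = 0.9334.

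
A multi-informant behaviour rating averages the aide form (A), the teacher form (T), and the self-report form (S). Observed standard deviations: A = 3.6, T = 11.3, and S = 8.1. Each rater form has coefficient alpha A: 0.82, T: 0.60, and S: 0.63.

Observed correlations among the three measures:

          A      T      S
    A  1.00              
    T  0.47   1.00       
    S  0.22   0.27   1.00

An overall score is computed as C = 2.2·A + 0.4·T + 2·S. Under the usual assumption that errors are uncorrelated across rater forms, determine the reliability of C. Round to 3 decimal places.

Var(C) = 2.2²·3.6² + 0.4²·11.3² + 2²·8.1² + 2·[0.88·3.6·11.3·0.47 + 4.4·3.6·8.1·0.22 + 0.8·11.3·8.1·0.27] = 345.597 + 129.645 = 475.242.
Under uncorrelated errors the observed covariances equal the true-score covariances, so only the own-variance terms attenuate.
True-score variance = [2.2²·3.6²·0.82 + 0.4²·11.3²·0.60 + 2²·8.1²·0.63] + 129.645 = 229.031 + 129.645 = 358.676.
Reliability = 358.676 / 475.242 = 0.755.

0.755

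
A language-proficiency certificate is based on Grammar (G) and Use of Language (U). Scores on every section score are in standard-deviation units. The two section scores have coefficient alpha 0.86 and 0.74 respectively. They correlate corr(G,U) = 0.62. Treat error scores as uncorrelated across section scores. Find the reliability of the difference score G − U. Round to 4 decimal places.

0.4737

Var(G−U) = 1 + 1 − 2·0.62 = 2 − 1.24 = 0.76.
With uncorrelated errors the cross-covariances are all true-score covariance, so they carry over unchanged; only the diagonal terms shrink to ρᵢσᵢ².
True-score variance = [0.86 + 0.74] − 1.24 = 1.6 − 1.24 = 0.36.
Reliability = 0.36 / 0.76 = 0.4737.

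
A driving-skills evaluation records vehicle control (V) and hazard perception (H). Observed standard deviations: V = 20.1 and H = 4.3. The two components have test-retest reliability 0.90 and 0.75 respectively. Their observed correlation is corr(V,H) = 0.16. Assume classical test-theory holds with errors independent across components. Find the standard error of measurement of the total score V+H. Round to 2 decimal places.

6.71

Var(total) = 422.5 + 27.6576 = 450.158.
True-score variance = 377.477 + 27.6576 = 405.134, so reliability = 0.9000.
Error variance = 450.158 − 405.134 = 45.0235; SEM = √45.0235 = 6.71.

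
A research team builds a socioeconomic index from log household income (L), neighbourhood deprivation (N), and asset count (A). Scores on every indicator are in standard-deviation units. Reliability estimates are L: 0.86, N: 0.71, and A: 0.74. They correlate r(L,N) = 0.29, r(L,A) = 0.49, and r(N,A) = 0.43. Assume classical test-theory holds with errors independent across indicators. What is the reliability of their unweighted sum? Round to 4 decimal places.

Var(L+N+A) = 3 + 2·[0.29 + 0.49 + 0.43] = 3 + 2.42 = 5.42.
Because errors are independent across components, Cov(Tᵢ,Tⱼ) = Cov(Xᵢ,Xⱼ); the off-diagonal part of the true-score variance is the same as above.
True-score variance = [0.86 + 0.71 + 0.74] + 2.42 = 2.31 + 2.42 = 4.73.
Reliability = 4.73 / 5.42 = 0.8727.

0.8727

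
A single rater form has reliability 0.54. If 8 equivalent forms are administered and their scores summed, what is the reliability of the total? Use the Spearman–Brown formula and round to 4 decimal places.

ρ_k = kρ / (1 + (k−1)ρ) = 8·0.54 / (1 + 7·0.54) = 4.320 / 4.780 = 0.9038.

0.9038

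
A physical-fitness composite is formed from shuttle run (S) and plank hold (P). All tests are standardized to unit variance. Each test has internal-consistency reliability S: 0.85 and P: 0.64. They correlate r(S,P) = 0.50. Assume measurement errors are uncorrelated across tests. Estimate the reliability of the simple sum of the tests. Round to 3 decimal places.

Var(S+P) = 2 + 2·[0.50] = 2 + 1 = 3.
With uncorrelated errors the cross-covariances are all true-score covariance, so they carry over unchanged; only the diagonal terms shrink to ρᵢσᵢ².
True-score variance = [0.85 + 0.64] + 1 = 1.49 + 1 = 2.49.
Reliability = 2.49 / 3 = 0.830.

0.830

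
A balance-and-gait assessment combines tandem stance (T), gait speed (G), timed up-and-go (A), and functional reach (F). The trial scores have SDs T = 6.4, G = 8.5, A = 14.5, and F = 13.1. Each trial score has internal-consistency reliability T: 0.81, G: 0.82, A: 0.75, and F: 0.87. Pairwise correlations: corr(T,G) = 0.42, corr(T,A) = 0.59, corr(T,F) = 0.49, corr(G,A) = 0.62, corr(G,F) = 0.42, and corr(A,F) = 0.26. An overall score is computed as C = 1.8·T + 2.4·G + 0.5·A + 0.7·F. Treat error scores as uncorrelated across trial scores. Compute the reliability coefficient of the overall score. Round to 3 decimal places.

Var(C) = 1.8²·6.4² + 2.4²·8.5² + 0.5²·14.5² + 0.7²·13.1² + 2·[4.32·6.4·8.5·0.42 + 0.9·6.4·14.5·0.59 + 1.26·6.4·13.1·0.49 + 1.2·8.5·14.5·0.62 + 1.68·8.5·13.1·0.42 + 0.35·14.5·13.1·0.26] = 685.522 + 774.59 = 1460.11.
With uncorrelated errors the cross-covariances are all true-score covariance, so they carry over unchanged; only the diagonal terms shrink to ρᵢσᵢ².
True-score variance = [1.8²·6.4²·0.81 + 2.4²·8.5²·0.82 + 0.5²·14.5²·0.75 + 0.7²·13.1²·0.87] + 774.59 = 561.326 + 774.59 = 1335.92.
Reliability = 1335.92 / 1460.11 = 0.915.

0.915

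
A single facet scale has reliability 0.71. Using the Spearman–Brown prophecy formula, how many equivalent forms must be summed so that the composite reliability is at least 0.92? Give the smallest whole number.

k ≥ ρ*(1−ρ₁)/(ρ₁(1−ρ*)) = 0.92·0.29 / (0.71·0.08) = 4.697.
Smallest integer k = 5.

5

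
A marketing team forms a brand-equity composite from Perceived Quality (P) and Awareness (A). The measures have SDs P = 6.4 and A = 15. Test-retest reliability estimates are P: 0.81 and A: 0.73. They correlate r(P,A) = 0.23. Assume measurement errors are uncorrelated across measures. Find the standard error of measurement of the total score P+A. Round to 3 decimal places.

Var(total) = 265.96 + 44.16 = 310.12.
True-score variance = 197.428 + 44.16 = 241.588, so reliability = 0.7790.
Error variance = 310.12 − 241.588 = 68.5324; SEM = √68.5324 = 8.278.

8.278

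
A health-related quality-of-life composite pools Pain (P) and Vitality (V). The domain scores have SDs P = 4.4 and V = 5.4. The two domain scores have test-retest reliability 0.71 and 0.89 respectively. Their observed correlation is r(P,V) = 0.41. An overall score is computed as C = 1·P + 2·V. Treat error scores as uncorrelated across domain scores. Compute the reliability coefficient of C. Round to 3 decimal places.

0.895

Var(C) = 4.4² + 2²·5.4² + 2·[2·4.4·5.4·0.41] = 136 + 38.9664 = 174.966.
Because errors are independent across components, Cov(Tᵢ,Tⱼ) = Cov(Xᵢ,Xⱼ); the off-diagonal part of the true-score variance is the same as above.
True-score variance = [4.4²·0.71 + 2²·5.4²·0.89] + 38.9664 = 117.555 + 38.9664 = 156.522.
Reliability = 156.522 / 174.966 = 0.895.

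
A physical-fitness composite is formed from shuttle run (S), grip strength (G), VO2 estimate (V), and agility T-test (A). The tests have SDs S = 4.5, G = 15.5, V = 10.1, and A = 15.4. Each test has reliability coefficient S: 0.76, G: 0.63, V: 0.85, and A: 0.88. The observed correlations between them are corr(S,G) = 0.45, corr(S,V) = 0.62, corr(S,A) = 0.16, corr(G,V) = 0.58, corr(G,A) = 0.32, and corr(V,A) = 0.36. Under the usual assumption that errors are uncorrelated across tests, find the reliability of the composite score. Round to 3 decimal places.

Var(S+G+V+A) = 4.5² + 15.5² + 10.1² + 15.4² + 2·[4.5·15.5·0.45 + 4.5·10.1·0.62 + 4.5·15.4·0.16 + 15.5·10.1·0.58 + 15.5·15.4·0.32 + 10.1·15.4·0.36] = 599.67 + 587.664 = 1187.33.
Under uncorrelated errors the observed covariances equal the true-score covariances, so only the own-variance terms attenuate.
True-score variance = [4.5²·0.76 + 15.5²·0.63 + 10.1²·0.85 + 15.4²·0.88] + 587.664 = 462.157 + 587.664 = 1049.82.
Reliability = 1049.82 / 1187.33 = 0.884.

0.884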